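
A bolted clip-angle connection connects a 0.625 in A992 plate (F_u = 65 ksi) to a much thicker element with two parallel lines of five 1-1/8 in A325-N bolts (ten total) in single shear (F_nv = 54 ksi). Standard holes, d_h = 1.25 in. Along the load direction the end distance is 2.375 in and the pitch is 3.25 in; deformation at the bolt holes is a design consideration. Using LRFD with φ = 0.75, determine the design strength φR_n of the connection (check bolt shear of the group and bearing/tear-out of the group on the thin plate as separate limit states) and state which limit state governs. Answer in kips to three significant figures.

Bolt shear: A_b = π·1.125²/4 = 0.994 in²; R_n = 54 × 0.994 × 10 × 1 = 536.8 kips → 0.75 × 536.8 = 403 kips.
Bearing (1.2 l_c t F_u ≤ 2.4 d t F_u): upper limit = 2.4·1.125·0.625·65 = 109.7 kips.
  Edge l_c = 2.375 − 1.25/2 = 1.75 → r_n = 85.31 kips; interior l_c = 3.25 − 1.25 = 2 → r_n = 97.5 kips.
  R_n,bearing = 2·85.31 + 8·97.5 = 950.6 kips → 0.75 × 950.6 = 713 kips.
Bolt shear governs: 403 kips.

403 kips (bolt shear governs)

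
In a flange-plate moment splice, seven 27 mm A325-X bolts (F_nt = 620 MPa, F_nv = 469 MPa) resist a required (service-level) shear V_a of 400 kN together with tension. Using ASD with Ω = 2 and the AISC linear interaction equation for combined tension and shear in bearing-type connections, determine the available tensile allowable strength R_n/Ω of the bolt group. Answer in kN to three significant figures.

1090 kN

A_b = π·27²/4 = 572.6 mm²; f_rv = 400 × 1000 / (7 × 572.6) = 99.8 MPa.
F'_nt = 1.3 F_nt − (Ω F_nt / F_nv) f_rv = 1.3·620 − (2·620/469)·99.8 = 542.1 MPa, capped at F_nt → F'_nt = 542.1 MPa.
R_n = F'_nt · A_b · n = 542.1 × 572.6 × 7 / 1000 = 2173 kN.
Allowable strength R_n/Ω = 2173 / 2 = 1090 kN.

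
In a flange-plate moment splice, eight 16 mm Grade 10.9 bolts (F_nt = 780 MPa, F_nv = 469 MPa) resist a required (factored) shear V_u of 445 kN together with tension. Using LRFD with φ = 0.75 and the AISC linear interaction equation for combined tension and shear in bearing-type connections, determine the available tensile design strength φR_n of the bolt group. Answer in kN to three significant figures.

483 kN

A_b = π·16²/4 = 201.1 mm²; f_rv = 445 × 1000 / (8 × 201.1) = 276.7 MPa.
F'_nt = 1.3 F_nt − (F_nt / φF_nv) f_rv = 1.3·780 − (780/(0.75·469))·276.7 = 400.5 MPa, capped at F_nt → F'_nt = 400.5 MPa.
R_n = F'_nt · A_b · n = 400.5 × 201.1 × 8 / 1000 = 644.2 kN.
Design strength φR_n = 0.75 × 644.2 = 483 kN.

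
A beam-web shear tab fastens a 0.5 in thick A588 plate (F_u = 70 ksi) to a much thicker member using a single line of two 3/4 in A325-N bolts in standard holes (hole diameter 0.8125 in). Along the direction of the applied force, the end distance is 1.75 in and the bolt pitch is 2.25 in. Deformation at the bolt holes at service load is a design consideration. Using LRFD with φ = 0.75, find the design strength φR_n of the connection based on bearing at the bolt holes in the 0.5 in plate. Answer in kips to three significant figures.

87.6 kips

Per bolt r_n = 1.2 l_c t F_u ≤ 2.4 d t F_u; upper limit = 2.4 × 0.75 × 0.5 × 70 = 63 kips.
Edge bolt: l_c = 1.75 − 0.8125/2 = 1.344 in → 1.2 × 1.344 × 0.5 × 70 = 56.44 → r_n = 56.44 kips.
Interior bolts: l_c = 2.25 − 0.8125 = 1.438 in → 1.2 × 1.438 × 0.5 × 70 = 60.37 → r_n = 60.37 kips.
R_n = 1 × 56.44 + 1 × 60.37 = 116.8 kips.
Design strength φR_n = 0.75 × 116.8 = 87.6 kips.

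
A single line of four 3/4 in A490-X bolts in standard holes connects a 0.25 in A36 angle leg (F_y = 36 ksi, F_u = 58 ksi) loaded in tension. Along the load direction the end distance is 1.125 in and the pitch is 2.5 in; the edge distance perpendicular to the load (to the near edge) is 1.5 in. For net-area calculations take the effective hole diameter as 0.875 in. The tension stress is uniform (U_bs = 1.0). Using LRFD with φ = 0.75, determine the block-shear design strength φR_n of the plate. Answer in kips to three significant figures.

Shear plane L_v = 1.125 + 3·2.5 = 8.625 in; A_gv = 8.625 × 0.25 = 2.156 in².
A_nv = (8.625 − 3.5·0.875) × 0.25 = 1.391 in².
A_nt = (1.5 − 0.5·0.875) × 0.25 = 0.2656 in².
0.6 F_u A_nv = 48.39 kips; 0.6 F_y A_gv = 46.57 kips → shear yielding governs the shear term.
R_n = 46.57 + 1.0 × 58 × 0.2656 = 61.98 kips.
Design strength φR_n = 0.75 × 61.98 = 46.5 kips.

46.5 kips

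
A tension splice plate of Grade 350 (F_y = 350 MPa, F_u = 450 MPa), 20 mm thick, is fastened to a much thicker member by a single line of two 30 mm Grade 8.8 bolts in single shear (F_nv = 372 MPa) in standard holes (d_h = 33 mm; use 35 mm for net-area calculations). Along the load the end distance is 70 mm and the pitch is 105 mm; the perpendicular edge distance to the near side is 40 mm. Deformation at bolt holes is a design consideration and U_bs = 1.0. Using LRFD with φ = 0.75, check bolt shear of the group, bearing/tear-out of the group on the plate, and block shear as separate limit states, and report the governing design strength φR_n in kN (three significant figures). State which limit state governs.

394 kN (bolt shear governs)

Bolt shear: A_b = π·30²/4 = 706.9 mm²; R_n = 372 × 706.9 × 2 × 1 / 1000 = 525.9 kN → 0.75 × 525.9 = 394 kN.
Bearing: edge l_c = 53.5, r_n = 577.8 kN; interior l_c = 72, r_n = 648 kN; R_n = 577.8 + 1·648 = 1226 kN → 919 kN.
Block shear: A_gv = 3500, A_nv = 2450, A_nt = 450 mm²; R_n = min(0.6F_uA_nv, 0.6F_yA_gv) + U_bs·F_u·A_nt = 864 kN → 648 kN.
Bolt shear governs: 394 kN.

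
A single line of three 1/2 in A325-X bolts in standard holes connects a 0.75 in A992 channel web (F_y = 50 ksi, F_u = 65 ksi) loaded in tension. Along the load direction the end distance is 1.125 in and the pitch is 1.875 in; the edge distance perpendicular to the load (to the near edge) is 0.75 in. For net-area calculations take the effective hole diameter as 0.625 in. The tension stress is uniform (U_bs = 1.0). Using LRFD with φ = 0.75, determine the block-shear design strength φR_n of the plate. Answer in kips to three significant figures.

Shear plane L_v = 1.125 + 2·1.875 = 4.875 in; A_gv = 4.875 × 0.75 = 3.656 in².
A_nv = (4.875 − 2.5·0.625) × 0.75 = 2.484 in².
A_nt = (0.75 − 0.5·0.625) × 0.75 = 0.3281 in².
0.6 F_u A_nv = 96.89 kips; 0.6 F_y A_gv = 109.7 kips → shear rupture governs the shear term.
R_n = 96.89 + 1.0 × 65 × 0.3281 = 118.2 kips.
Design strength φR_n = 0.75 × 118.2 = 88.7 kips.

88.7 kips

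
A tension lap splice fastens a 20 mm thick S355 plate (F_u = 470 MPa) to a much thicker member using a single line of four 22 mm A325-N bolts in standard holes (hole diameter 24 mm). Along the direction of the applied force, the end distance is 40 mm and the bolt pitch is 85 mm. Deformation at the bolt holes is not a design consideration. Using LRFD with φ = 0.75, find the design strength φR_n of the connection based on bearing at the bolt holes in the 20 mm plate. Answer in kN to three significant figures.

Per bolt r_n = 1.5 l_c t F_u ≤ 3.0 d t F_u; upper limit = 3.0 × 22 × 20 × 470 / 1000 = 620.4 kN.
Edge bolt: l_c = 40 − 24/2 = 28 mm → 1.5 × 28 × 20 × 470 / 1000 = 394.8 → r_n = 394.8 kN.
Interior bolts: l_c = 85 − 24 = 61 mm → 1.5 × 61 × 20 × 470 / 1000 = 860.1 → r_n = 620.4 kN.
R_n = 1 × 394.8 + 3 × 620.4 = 2256 kN.
Design strength φR_n = 0.75 × 2256 = 1690 kN.

1690 kN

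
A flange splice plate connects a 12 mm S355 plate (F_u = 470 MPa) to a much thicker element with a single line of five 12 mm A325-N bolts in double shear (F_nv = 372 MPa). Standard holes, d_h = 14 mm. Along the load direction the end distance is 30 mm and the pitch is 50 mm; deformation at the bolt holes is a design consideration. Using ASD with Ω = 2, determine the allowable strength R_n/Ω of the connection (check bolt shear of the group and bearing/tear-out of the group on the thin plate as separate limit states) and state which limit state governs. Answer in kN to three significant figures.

210 kN (bolt shear governs)

Bolt shear: A_b = π·12²/4 = 113.1 mm²; R_n = 372 × 113.1 × 5 × 2 / 1000 = 420.7 kN → 420.7 / 2 = 210 kN.
Bearing (1.2 l_c t F_u ≤ 2.4 d t F_u): upper limit = 2.4·12·12·470 / 1000 = 162.4 kN.
  Edge l_c = 30 − 14/2 = 23 → r_n = 155.7 kN; interior l_c = 50 − 14 = 36 → r_n = 162.4 kN.
  R_n,bearing = 1·155.7 + 4·162.4 = 805.4 kN → 805.4 / 2 = 403 kN.
Bolt shear governs: 210 kN.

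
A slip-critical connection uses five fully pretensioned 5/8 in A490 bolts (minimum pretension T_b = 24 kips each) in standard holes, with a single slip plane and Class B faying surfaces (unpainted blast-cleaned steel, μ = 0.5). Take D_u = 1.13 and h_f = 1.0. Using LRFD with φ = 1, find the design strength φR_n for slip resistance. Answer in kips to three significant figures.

R_n = μ · D_u · h_f · T_b · n_s · n_b = 0.5 × 1.13 × 1.0 × 24 × 1 × 5 = 67.8 kips.
Design strength φR_n = 1 × 67.8 = 67.8 kips.

67.8 kips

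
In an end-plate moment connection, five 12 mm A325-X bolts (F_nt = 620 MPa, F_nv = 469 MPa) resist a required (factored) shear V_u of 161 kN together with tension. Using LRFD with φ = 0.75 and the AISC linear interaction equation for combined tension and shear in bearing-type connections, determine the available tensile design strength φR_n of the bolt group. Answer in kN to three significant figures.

A_b = π·12²/4 = 113.1 mm²; f_rv = 161 × 1000 / (5 × 113.1) = 284.7 MPa.
F'_nt = 1.3 F_nt − (F_nt / φF_nv) f_rv = 1.3·620 − (620/(0.75·469))·284.7 = 304.2 MPa, capped at F_nt → F'_nt = 304.2 MPa.
R_n = F'_nt · A_b · n = 304.2 × 113.1 × 5 / 1000 = 172 kN.
Design strength φR_n = 0.75 × 172 = 129 kN.

129 kN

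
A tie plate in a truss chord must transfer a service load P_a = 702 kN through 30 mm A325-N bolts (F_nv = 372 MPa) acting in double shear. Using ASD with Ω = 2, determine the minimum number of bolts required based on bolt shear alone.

3 bolts

A_b = π·30²/4 = 706.9 mm².
Per-bolt allowable strength R_n/Ω = 372 × 706.9 × 2 / 1000 / 2 = 263 kN.
n ≥ 702 / 263 = 2.67 → use 3 bolts.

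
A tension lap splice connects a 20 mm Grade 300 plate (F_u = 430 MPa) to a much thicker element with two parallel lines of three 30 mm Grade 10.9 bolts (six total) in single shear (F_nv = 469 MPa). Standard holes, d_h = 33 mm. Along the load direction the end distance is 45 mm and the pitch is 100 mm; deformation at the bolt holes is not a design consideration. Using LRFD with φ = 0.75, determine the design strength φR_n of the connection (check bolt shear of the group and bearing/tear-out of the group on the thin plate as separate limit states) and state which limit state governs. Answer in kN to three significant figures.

1490 kN (bolt shear governs)

Bolt shear: A_b = π·30²/4 = 706.9 mm²; R_n = 469 × 706.9 × 6 × 1 / 1000 = 1989 kN → 0.75 × 1989 = 1490 kN.
Bearing (1.5 l_c t F_u ≤ 3.0 d t F_u): upper limit = 3.0·30·20·430 / 1000 = 774 kN.
  Edge l_c = 45 − 33/2 = 28.5 → r_n = 367.7 kN; interior l_c = 100 − 33 = 67 → r_n = 774 kN.
  R_n,bearing = 2·367.7 + 4·774 = 3831 kN → 0.75 × 3831 = 2870 kN.
Bolt shear governs: 1490 kN.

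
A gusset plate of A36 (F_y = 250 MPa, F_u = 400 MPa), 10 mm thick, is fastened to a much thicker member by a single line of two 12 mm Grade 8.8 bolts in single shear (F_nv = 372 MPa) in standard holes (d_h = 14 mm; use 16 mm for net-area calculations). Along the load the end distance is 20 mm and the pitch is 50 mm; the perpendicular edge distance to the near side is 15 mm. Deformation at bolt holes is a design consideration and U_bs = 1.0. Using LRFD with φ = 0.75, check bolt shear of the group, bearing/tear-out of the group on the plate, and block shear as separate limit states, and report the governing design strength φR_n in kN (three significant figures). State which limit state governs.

63.1 kN (bolt shear governs)

Bolt shear: A_b = π·12²/4 = 113.1 mm²; R_n = 372 × 113.1 × 2 × 1 / 1000 = 84.14 kN → 0.75 × 84.14 = 63.1 kN.
Bearing: edge l_c = 13, r_n = 62.4 kN; interior l_c = 36, r_n = 115.2 kN; R_n = 62.4 + 1·115.2 = 177.6 kN → 133 kN.
Block shear: A_gv = 700, A_nv = 460, A_nt = 70 mm²; R_n = min(0.6F_uA_nv, 0.6F_yA_gv) + U_bs·F_u·A_nt = 133 kN → 99.8 kN.
Bolt shear governs: 63.1 kN.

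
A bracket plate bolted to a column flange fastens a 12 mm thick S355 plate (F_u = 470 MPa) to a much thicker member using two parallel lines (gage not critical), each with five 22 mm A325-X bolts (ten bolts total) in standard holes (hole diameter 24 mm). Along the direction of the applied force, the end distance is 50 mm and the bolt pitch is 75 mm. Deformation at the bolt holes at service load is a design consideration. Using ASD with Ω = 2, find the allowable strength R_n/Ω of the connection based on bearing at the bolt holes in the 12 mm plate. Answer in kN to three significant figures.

1450 kN

Per bolt r_n = 1.2 l_c t F_u ≤ 2.4 d t F_u; upper limit = 2.4 × 22 × 12 × 470 / 1000 = 297.8 kN.
Edge bolt: l_c = 50 − 24/2 = 38 mm → 1.2 × 38 × 12 × 470 / 1000 = 257.2 → r_n = 257.2 kN.
Interior bolts: l_c = 75 − 24 = 51 mm → 1.2 × 51 × 12 × 470 / 1000 = 345.2 → r_n = 297.8 kN.
R_n = 2 × 257.2 + 8 × 297.8 = 2897 kN.
Allowable strength R_n/Ω = 2897 / 2 = 1450 kN.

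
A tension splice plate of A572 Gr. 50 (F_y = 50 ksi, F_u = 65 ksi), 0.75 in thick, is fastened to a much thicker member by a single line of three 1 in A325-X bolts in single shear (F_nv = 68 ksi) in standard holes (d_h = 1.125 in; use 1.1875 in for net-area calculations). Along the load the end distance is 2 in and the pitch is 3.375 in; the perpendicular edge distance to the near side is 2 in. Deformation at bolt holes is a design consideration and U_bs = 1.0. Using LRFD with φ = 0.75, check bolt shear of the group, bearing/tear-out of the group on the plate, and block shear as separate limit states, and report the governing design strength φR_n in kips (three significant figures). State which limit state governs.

120 kips (bolt shear governs)

Bolt shear: A_b = π·1²/4 = 0.7854 in²; R_n = 68 × 0.7854 × 3 × 1 = 160.2 kips → 0.75 × 160.2 = 120 kips.
Bearing: edge l_c = 1.438, r_n = 84.09 kips; interior l_c = 2.25, r_n = 117 kips; R_n = 84.09 + 2·117 = 318.1 kips → 239 kips.
Block shear: A_gv = 6.562, A_nv = 4.336, A_nt = 1.055 in²; R_n = min(0.6F_uA_nv, 0.6F_yA_gv) + U_bs·F_u·A_nt = 237.7 kips → 178 kips.
Bolt shear governs: 120 kips.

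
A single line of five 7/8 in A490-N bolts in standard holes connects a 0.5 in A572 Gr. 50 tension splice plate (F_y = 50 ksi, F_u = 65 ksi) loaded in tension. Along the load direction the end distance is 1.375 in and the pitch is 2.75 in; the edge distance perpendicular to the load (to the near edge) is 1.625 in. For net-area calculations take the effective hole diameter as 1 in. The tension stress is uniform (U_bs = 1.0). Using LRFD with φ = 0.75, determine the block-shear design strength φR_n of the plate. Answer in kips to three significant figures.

Shear plane L_v = 1.375 + 4·2.75 = 12.38 in; A_gv = 12.38 × 0.5 = 6.188 in².
A_nv = (12.38 − 4.5·1) × 0.5 = 3.938 in².
A_nt = (1.625 − 0.5·1) × 0.5 = 0.5625 in².
0.6 F_u A_nv = 153.6 kips; 0.6 F_y A_gv = 185.6 kips → shear rupture governs the shear term.
R_n = 153.6 + 1.0 × 65 × 0.5625 = 190.1 kips.
Design strength φR_n = 0.75 × 190.1 = 143 kips.

143 kips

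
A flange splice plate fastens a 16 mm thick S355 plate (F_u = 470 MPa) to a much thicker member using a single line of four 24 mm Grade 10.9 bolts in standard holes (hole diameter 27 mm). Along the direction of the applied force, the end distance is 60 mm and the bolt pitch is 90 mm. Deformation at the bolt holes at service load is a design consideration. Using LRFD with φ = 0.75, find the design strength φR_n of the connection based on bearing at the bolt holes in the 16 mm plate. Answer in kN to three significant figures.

Per bolt r_n = 1.2 l_c t F_u ≤ 2.4 d t F_u; upper limit = 2.4 × 24 × 16 × 470 / 1000 = 433.2 kN.
Edge bolt: l_c = 60 − 27/2 = 46.5 mm → 1.2 × 46.5 × 16 × 470 / 1000 = 419.6 → r_n = 419.6 kN.
Interior bolts: l_c = 90 − 27 = 63 mm → 1.2 × 63 × 16 × 470 / 1000 = 568.5 → r_n = 433.2 kN.
R_n = 1 × 419.6 + 3 × 433.2 = 1719 kN.
Design strength φR_n = 0.75 × 1719 = 1290 kN.

1290 kN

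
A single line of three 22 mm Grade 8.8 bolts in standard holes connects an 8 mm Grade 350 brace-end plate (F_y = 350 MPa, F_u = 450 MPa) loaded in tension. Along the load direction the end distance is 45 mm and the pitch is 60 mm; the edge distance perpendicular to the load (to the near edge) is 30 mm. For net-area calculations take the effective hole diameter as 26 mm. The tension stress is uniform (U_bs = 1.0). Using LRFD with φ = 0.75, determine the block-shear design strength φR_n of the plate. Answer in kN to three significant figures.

Shear plane L_v = 45 + 2·60 = 165 mm; A_gv = 165 × 8 = 1320 mm².
A_nv = (165 − 2.5·26) × 8 = 800 mm².
A_nt = (30 − 0.5·26) × 8 = 136 mm².
0.6 F_u A_nv = 216 kN; 0.6 F_y A_gv = 277.2 kN → shear rupture governs the shear term.
R_n = 216 + 1.0 × 450 × 136 / 1000 = 277.2 kN.
Design strength φR_n = 0.75 × 277.2 = 208 kN.

208 kN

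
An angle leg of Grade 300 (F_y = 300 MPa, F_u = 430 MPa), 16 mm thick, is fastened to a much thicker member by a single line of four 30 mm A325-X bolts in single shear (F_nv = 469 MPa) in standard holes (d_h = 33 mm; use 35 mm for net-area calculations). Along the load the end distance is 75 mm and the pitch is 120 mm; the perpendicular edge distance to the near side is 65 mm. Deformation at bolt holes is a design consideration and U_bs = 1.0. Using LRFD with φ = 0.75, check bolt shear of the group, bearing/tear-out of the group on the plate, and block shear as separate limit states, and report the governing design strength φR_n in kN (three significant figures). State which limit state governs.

Bolt shear: A_b = π·30²/4 = 706.9 mm²; R_n = 469 × 706.9 × 4 × 1 / 1000 = 1326 kN → 0.75 × 1326 = 995 kN.
Bearing: edge l_c = 58.5, r_n = 483 kN; interior l_c = 87, r_n = 495.4 kN; R_n = 483 + 3·495.4 = 1969 kN → 1480 kN.
Block shear: A_gv = 6960, A_nv = 5000, A_nt = 760 mm²; R_n = min(0.6F_uA_nv, 0.6F_yA_gv) + U_bs·F_u·A_nt = 1580 kN → 1180 kN.
Bolt shear governs: 995 kN.

995 kN (bolt shear governs)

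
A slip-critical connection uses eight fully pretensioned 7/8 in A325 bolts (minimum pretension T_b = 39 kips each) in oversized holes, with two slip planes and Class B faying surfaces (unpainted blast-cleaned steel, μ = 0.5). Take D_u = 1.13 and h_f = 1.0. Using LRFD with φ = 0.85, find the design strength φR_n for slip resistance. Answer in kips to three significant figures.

300 kips

R_n = μ · D_u · h_f · T_b · n_s · n_b = 0.5 × 1.13 × 1.0 × 39 × 2 × 8 = 352.6 kips.
Design strength φR_n = 0.85 × 352.6 = 300 kips.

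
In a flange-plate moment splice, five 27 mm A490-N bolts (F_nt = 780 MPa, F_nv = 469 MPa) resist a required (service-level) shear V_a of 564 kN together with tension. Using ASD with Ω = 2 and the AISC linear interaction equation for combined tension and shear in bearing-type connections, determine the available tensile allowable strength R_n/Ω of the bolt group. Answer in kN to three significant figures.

513 kN

A_b = π·27²/4 = 572.6 mm²; f_rv = 564 × 1000 / (5 × 572.6) = 197 MPa.
F'_nt = 1.3 F_nt − (Ω F_nt / F_nv) f_rv = 1.3·780 − (2·780/469)·197 = 358.7 MPa, capped at F_nt → F'_nt = 358.7 MPa.
R_n = F'_nt · A_b · n = 358.7 × 572.6 × 5 / 1000 = 1027 kN.
Allowable strength R_n/Ω = 1027 / 2 = 513 kN.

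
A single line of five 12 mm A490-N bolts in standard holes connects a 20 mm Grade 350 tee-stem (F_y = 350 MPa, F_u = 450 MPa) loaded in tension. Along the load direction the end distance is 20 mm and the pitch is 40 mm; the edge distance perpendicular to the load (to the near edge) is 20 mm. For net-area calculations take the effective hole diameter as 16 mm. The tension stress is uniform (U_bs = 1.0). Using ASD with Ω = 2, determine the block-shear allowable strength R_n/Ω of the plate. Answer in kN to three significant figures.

346 kN

Shear plane L_v = 20 + 4·40 = 180 mm; A_gv = 180 × 20 = 3600 mm².
A_nv = (180 − 4.5·16) × 20 = 2160 mm².
A_nt = (20 − 0.5·16) × 20 = 240 mm².
0.6 F_u A_nv = 583.2 kN; 0.6 F_y A_gv = 756 kN → shear rupture governs the shear term.
R_n = 583.2 + 1.0 × 450 × 240 / 1000 = 691.2 kN.
Allowable strength R_n/Ω = 691.2 / 2 = 346 kN.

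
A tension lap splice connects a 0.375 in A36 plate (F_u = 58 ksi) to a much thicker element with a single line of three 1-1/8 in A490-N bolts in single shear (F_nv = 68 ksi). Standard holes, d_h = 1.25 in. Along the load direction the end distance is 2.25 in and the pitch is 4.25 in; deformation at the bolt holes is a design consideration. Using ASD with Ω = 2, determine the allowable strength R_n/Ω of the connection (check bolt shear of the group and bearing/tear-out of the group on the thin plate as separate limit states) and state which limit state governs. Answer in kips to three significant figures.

79.9 kips (bearing governs)

Bolt shear: A_b = π·1.125²/4 = 0.994 in²; R_n = 68 × 0.994 × 3 × 1 = 202.8 kips → 202.8 / 2 = 101 kips.
Bearing (1.2 l_c t F_u ≤ 2.4 d t F_u): upper limit = 2.4·1.125·0.375·58 = 58.72 kips.
  Edge l_c = 2.25 − 1.25/2 = 1.625 → r_n = 42.41 kips; interior l_c = 4.25 − 1.25 = 3 → r_n = 58.72 kips.
  R_n,bearing = 1·42.41 + 2·58.72 = 159.9 kips → 159.9 / 2 = 79.9 kips.
Bearing governs: 79.9 kips.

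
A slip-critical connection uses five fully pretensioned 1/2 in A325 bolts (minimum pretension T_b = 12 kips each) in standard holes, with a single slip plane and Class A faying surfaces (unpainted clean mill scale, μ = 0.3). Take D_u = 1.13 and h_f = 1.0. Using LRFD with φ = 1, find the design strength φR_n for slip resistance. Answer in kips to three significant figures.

20.3 kips

R_n = μ · D_u · h_f · T_b · n_s · n_b = 0.3 × 1.13 × 1.0 × 12 × 1 × 5 = 20.34 kips.
Design strength φR_n = 1 × 20.34 = 20.3 kips.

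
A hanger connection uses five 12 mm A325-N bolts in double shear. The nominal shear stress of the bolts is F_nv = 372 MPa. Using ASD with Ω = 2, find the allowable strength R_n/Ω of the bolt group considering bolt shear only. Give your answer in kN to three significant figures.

210 kN

A_b = π × 12² / 4 = 113.1 mm².
R_n = F_nv · A_b · n · n_s = 372 × 113.1 × 5 × 2 / 1000 = 420.7 kN.
Allowable strength R_n/Ω = 420.7 / 2 = 210 kN.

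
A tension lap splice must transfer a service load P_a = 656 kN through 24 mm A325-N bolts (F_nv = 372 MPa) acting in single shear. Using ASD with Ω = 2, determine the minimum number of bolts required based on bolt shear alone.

A_b = π·24²/4 = 452.4 mm².
Per-bolt allowable strength R_n/Ω = 372 × 452.4 × 1 / 1000 / 2 = 84.14 kN.
n ≥ 656 / 84.14 = 7.796 → use 8 bolts.

8 bolts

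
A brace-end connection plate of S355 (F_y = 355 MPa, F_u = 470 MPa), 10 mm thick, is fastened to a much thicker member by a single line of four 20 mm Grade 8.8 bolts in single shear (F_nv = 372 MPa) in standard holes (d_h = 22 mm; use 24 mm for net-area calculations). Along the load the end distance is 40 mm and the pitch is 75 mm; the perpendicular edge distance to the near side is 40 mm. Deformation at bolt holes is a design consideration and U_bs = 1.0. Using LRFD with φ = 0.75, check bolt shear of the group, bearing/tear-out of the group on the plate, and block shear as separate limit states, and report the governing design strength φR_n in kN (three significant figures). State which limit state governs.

351 kN (bolt shear governs)

Bolt shear: A_b = π·20²/4 = 314.2 mm²; R_n = 372 × 314.2 × 4 × 1 / 1000 = 467.5 kN → 0.75 × 467.5 = 351 kN.
Bearing: edge l_c = 29, r_n = 163.6 kN; interior l_c = 53, r_n = 225.6 kN; R_n = 163.6 + 3·225.6 = 840.4 kN → 630 kN.
Block shear: A_gv = 2650, A_nv = 1810, A_nt = 280 mm²; R_n = min(0.6F_uA_nv, 0.6F_yA_gv) + U_bs·F_u·A_nt = 642 kN → 482 kN.
Bolt shear governs: 351 kN.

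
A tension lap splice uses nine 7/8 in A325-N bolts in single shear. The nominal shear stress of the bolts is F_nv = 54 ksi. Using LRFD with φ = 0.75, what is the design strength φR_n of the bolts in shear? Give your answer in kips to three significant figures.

A_b = π × 0.875² / 4 = 0.6013 in².
R_n = F_nv · A_b · n · n_s = 54 × 0.6013 × 9 × 1 = 292.2 kips.
Design strength φR_n = 0.75 × 292.2 = 219 kips.

219 kips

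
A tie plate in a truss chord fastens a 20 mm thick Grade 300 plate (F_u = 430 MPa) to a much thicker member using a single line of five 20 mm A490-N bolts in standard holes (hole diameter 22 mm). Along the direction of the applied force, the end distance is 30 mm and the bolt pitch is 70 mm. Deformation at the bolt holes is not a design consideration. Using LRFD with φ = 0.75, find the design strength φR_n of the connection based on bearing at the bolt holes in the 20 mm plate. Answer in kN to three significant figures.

1730 kN

Per bolt r_n = 1.5 l_c t F_u ≤ 3.0 d t F_u; upper limit = 3.0 × 20 × 20 × 430 / 1000 = 516 kN.
Edge bolt: l_c = 30 − 22/2 = 19 mm → 1.5 × 19 × 20 × 430 / 1000 = 245.1 → r_n = 245.1 kN.
Interior bolts: l_c = 70 − 22 = 48 mm → 1.5 × 48 × 20 × 430 / 1000 = 619.2 → r_n = 516 kN.
R_n = 1 × 245.1 + 4 × 516 = 2309 kN.
Design strength φR_n = 0.75 × 2309 = 1730 kN.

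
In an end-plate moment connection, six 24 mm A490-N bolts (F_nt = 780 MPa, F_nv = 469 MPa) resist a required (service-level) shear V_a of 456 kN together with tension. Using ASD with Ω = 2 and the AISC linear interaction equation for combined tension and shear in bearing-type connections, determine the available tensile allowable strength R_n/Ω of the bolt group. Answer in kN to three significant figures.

A_b = π·24²/4 = 452.4 mm²; f_rv = 456 × 1000 / (6 × 452.4) = 168 MPa.
F'_nt = 1.3 F_nt − (Ω F_nt / F_nv) f_rv = 1.3·780 − (2·780/469)·168 = 455.2 MPa, capped at F_nt → F'_nt = 455.2 MPa.
R_n = F'_nt · A_b · n = 455.2 × 452.4 × 6 / 1000 = 1236 kN.
Allowable strength R_n/Ω = 1236 / 2 = 618 kN.

618 kN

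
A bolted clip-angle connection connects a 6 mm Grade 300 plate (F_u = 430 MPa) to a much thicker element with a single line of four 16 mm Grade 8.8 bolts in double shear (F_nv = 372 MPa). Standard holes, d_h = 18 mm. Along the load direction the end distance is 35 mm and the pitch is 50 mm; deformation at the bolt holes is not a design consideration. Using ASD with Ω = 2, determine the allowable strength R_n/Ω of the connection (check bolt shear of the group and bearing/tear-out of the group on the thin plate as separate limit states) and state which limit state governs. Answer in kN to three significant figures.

Bolt shear: A_b = π·16²/4 = 201.1 mm²; R_n = 372 × 201.1 × 4 × 2 / 1000 = 598.4 kN → 598.4 / 2 = 299 kN.
Bearing (1.5 l_c t F_u ≤ 3.0 d t F_u): upper limit = 3.0·16·6·430 / 1000 = 123.8 kN.
  Edge l_c = 35 − 18/2 = 26 → r_n = 100.6 kN; interior l_c = 50 − 18 = 32 → r_n = 123.8 kN.
  R_n,bearing = 1·100.6 + 3·123.8 = 472.1 kN → 472.1 / 2 = 236 kN.
Bearing governs: 236 kN.

236 kN (bearing governs)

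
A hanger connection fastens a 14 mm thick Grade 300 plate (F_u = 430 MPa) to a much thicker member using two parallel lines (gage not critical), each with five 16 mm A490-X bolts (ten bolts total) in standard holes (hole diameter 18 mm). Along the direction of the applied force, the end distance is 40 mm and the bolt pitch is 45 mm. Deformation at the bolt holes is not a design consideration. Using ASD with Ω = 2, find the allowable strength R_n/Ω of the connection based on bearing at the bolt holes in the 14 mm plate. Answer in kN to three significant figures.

Per bolt r_n = 1.5 l_c t F_u ≤ 3.0 d t F_u; upper limit = 3.0 × 16 × 14 × 430 / 1000 = 289 kN.
Edge bolt: l_c = 40 − 18/2 = 31 mm → 1.5 × 31 × 14 × 430 / 1000 = 279.9 → r_n = 279.9 kN.
Interior bolts: l_c = 45 − 18 = 27 mm → 1.5 × 27 × 14 × 430 / 1000 = 243.8 → r_n = 243.8 kN.
R_n = 2 × 279.9 + 8 × 243.8 = 2510 kN.
Allowable strength R_n/Ω = 2510 / 2 = 1260 kN.

1260 kN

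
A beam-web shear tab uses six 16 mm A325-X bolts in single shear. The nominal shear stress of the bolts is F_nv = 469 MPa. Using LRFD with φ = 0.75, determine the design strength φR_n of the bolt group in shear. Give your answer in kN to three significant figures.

424 kN

A_b = π × 16² / 4 = 201.1 mm².
R_n = F_nv · A_b · n · n_s = 469 × 201.1 × 6 × 1 / 1000 = 565.8 kN.
Design strength φR_n = 0.75 × 565.8 = 424 kN.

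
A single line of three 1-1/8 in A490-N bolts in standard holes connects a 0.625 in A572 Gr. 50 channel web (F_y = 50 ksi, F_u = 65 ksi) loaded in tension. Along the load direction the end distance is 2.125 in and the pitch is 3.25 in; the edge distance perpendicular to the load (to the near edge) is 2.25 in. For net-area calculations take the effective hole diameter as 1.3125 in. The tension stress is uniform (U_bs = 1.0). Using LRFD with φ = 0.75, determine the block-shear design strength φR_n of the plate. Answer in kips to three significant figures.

Shear plane L_v = 2.125 + 2·3.25 = 8.625 in; A_gv = 8.625 × 0.625 = 5.391 in².
A_nv = (8.625 − 2.5·1.3125) × 0.625 = 3.34 in².
A_nt = (2.25 − 0.5·1.3125) × 0.625 = 0.9961 in².
0.6 F_u A_nv = 130.3 kips; 0.6 F_y A_gv = 161.7 kips → shear rupture governs the shear term.
R_n = 130.3 + 1.0 × 65 × 0.9961 = 195 kips.
Design strength φR_n = 0.75 × 195 = 146 kips.

146 kips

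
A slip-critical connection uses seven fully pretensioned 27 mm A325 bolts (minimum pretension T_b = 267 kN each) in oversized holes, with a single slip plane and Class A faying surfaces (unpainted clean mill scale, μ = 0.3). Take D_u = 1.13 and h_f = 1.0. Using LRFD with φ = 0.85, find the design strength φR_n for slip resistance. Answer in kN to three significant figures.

R_n = μ · D_u · h_f · T_b · n_s · n_b = 0.3 × 1.13 × 1.0 × 267 × 1 × 7 = 633.6 kN.
Design strength φR_n = 0.85 × 633.6 = 539 kN.

539 kN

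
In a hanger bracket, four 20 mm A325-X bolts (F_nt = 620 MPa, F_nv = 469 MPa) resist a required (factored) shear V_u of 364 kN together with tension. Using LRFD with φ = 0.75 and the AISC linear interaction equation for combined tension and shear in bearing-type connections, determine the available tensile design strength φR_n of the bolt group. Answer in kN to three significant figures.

A_b = π·20²/4 = 314.2 mm²; f_rv = 364 × 1000 / (4 × 314.2) = 289.7 MPa.
F'_nt = 1.3 F_nt − (F_nt / φF_nv) f_rv = 1.3·620 − (620/(0.75·469))·289.7 = 295.4 MPa, capped at F_nt → F'_nt = 295.4 MPa.
R_n = F'_nt · A_b · n = 295.4 × 314.2 × 4 / 1000 = 371.3 kN.
Design strength φR_n = 0.75 × 371.3 = 278 kN.

278 kN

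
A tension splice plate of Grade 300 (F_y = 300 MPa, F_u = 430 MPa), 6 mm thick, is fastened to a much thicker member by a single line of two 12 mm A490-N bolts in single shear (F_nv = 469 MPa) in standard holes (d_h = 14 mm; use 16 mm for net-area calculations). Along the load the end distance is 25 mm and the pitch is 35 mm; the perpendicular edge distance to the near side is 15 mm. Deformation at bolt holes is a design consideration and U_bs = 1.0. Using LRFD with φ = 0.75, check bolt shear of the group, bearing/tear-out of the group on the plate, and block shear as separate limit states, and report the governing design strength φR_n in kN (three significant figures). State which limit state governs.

55.3 kN (block shear governs)

Bolt shear: A_b = π·12²/4 = 113.1 mm²; R_n = 469 × 113.1 × 2 × 1 / 1000 = 106.1 kN → 0.75 × 106.1 = 79.6 kN.
Bearing: edge l_c = 18, r_n = 55.73 kN; interior l_c = 21, r_n = 65.02 kN; R_n = 55.73 + 1·65.02 = 120.7 kN → 90.6 kN.
Block shear: A_gv = 360, A_nv = 216, A_nt = 42 mm²; R_n = min(0.6F_uA_nv, 0.6F_yA_gv) + U_bs·F_u·A_nt = 73.79 kN → 55.3 kN.
Block shear governs: 55.3 kN.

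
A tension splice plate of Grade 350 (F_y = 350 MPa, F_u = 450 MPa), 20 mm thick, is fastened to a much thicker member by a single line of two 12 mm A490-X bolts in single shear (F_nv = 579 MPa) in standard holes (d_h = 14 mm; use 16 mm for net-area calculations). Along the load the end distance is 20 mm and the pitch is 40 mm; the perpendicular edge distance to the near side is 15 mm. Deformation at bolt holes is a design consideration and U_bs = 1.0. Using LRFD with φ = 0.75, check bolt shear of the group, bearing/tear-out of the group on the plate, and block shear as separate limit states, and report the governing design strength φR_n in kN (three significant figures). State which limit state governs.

Bolt shear: A_b = π·12²/4 = 113.1 mm²; R_n = 579 × 113.1 × 2 × 1 / 1000 = 131 kN → 0.75 × 131 = 98.2 kN.
Bearing: edge l_c = 13, r_n = 140.4 kN; interior l_c = 26, r_n = 259.2 kN; R_n = 140.4 + 1·259.2 = 399.6 kN → 300 kN.
Block shear: A_gv = 1200, A_nv = 720, A_nt = 140 mm²; R_n = min(0.6F_uA_nv, 0.6F_yA_gv) + U_bs·F_u·A_nt = 257.4 kN → 193 kN.
Bolt shear governs: 98.2 kN.

98.2 kN (bolt shear governs)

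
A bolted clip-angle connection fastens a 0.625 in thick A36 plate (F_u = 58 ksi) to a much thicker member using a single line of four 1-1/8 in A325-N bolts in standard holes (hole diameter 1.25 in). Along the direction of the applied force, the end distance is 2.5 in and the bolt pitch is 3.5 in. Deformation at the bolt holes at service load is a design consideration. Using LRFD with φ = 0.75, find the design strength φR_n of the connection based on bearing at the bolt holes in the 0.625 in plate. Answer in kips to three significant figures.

281 kips

Per bolt r_n = 1.2 l_c t F_u ≤ 2.4 d t F_u; upper limit = 2.4 × 1.125 × 0.625 × 58 = 97.87 kips.
Edge bolt: l_c = 2.5 − 1.25/2 = 1.875 in → 1.2 × 1.875 × 0.625 × 58 = 81.56 → r_n = 81.56 kips.
Interior bolts: l_c = 3.5 − 1.25 = 2.25 in → 1.2 × 2.25 × 0.625 × 58 = 97.87 → r_n = 97.87 kips.
R_n = 1 × 81.56 + 3 × 97.87 = 375.2 kips.
Design strength φR_n = 0.75 × 375.2 = 281 kips.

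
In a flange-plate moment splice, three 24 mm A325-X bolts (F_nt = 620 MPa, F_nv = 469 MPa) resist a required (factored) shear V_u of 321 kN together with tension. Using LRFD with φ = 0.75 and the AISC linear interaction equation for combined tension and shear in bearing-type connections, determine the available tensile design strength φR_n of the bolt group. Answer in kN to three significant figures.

A_b = π·24²/4 = 452.4 mm²; f_rv = 321 × 1000 / (3 × 452.4) = 236.5 MPa.
F'_nt = 1.3 F_nt − (F_nt / φF_nv) f_rv = 1.3·620 − (620/(0.75·469))·236.5 = 389.1 MPa, capped at F_nt → F'_nt = 389.1 MPa.
R_n = F'_nt · A_b · n = 389.1 × 452.4 × 3 / 1000 = 528.1 kN.
Design strength φR_n = 0.75 × 528.1 = 396 kN.

396 kN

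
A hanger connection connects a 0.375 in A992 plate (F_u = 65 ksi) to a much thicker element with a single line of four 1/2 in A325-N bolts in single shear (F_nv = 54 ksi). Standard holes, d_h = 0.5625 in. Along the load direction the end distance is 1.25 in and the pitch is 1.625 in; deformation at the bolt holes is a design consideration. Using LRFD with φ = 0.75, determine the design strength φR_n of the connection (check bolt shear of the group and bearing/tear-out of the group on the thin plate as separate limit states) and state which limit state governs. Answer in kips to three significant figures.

31.8 kips (bolt shear governs)

Bolt shear: A_b = π·0.5²/4 = 0.1963 in²; R_n = 54 × 0.1963 × 4 × 1 = 42.41 kips → 0.75 × 42.41 = 31.8 kips.
Bearing (1.2 l_c t F_u ≤ 2.4 d t F_u): upper limit = 2.4·0.5·0.375·65 = 29.25 kips.
  Edge l_c = 1.25 − 0.5625/2 = 0.9688 → r_n = 28.34 kips; interior l_c = 1.625 − 0.5625 = 1.062 → r_n = 29.25 kips.
  R_n,bearing = 1·28.34 + 3·29.25 = 116.1 kips → 0.75 × 116.1 = 87.1 kips.
Bolt shear governs: 31.8 kips.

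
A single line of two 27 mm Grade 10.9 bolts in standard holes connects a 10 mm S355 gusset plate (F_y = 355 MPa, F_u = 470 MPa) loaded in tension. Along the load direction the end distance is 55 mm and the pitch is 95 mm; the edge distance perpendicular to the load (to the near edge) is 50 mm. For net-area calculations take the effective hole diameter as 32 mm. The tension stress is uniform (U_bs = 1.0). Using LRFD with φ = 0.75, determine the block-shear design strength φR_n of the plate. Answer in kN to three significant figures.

Shear plane L_v = 55 + 1·95 = 150 mm; A_gv = 150 × 10 = 1500 mm².
A_nv = (150 − 1.5·32) × 10 = 1020 mm².
A_nt = (50 − 0.5·32) × 10 = 340 mm².
0.6 F_u A_nv = 287.6 kN; 0.6 F_y A_gv = 319.5 kN → shear rupture governs the shear term.
R_n = 287.6 + 1.0 × 470 × 340 / 1000 = 447.4 kN.
Design strength φR_n = 0.75 × 447.4 = 336 kN.

336 kN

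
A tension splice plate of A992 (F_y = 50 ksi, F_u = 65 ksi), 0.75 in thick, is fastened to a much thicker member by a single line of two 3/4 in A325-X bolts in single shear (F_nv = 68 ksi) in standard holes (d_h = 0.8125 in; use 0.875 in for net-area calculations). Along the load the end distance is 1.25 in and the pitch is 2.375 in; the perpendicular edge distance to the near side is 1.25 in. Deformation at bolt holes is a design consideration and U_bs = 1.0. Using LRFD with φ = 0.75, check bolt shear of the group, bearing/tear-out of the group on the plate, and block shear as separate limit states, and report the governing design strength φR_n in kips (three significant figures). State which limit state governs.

Bolt shear: A_b = π·0.75²/4 = 0.4418 in²; R_n = 68 × 0.4418 × 2 × 1 = 60.08 kips → 0.75 × 60.08 = 45.1 kips.
Bearing: edge l_c = 0.8438, r_n = 49.36 kips; interior l_c = 1.562, r_n = 87.75 kips; R_n = 49.36 + 1·87.75 = 137.1 kips → 103 kips.
Block shear: A_gv = 2.719, A_nv = 1.734, A_nt = 0.6094 in²; R_n = min(0.6F_uA_nv, 0.6F_yA_gv) + U_bs·F_u·A_nt = 107.2 kips → 80.4 kips.
Bolt shear governs: 45.1 kips.

45.1 kips (bolt shear governs)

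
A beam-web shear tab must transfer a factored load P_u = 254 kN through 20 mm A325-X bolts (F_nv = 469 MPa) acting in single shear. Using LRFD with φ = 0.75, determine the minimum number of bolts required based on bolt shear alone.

A_b = π·20²/4 = 314.2 mm².
Per-bolt design strength φR_n = 0.75 × 469 × 314.2 × 1 / 1000 = 110.5 kN.
n ≥ 254 / 110.5 = 2.299 → use 3 bolts.

3 bolts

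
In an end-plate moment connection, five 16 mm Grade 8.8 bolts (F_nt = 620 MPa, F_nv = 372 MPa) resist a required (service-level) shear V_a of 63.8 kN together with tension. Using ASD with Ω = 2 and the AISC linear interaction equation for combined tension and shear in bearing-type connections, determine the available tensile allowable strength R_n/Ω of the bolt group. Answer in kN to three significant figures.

A_b = π·16²/4 = 201.1 mm²; f_rv = 63.8 × 1000 / (5 × 201.1) = 63.46 MPa.
F'_nt = 1.3 F_nt − (Ω F_nt / F_nv) f_rv = 1.3·620 − (2·620/372)·63.46 = 594.5 MPa, capped at F_nt → F'_nt = 594.5 MPa.
R_n = F'_nt · A_b · n = 594.5 × 201.1 × 5 / 1000 = 597.6 kN.
Allowable strength R_n/Ω = 597.6 / 2 = 299 kN.

299 kN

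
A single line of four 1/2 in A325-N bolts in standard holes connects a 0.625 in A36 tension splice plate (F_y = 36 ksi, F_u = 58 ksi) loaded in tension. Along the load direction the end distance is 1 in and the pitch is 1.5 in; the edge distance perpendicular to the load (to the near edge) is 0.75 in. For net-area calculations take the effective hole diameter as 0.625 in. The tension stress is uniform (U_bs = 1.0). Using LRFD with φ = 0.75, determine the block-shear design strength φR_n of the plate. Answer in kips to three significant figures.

65.9 kips

Shear plane L_v = 1 + 3·1.5 = 5.5 in; A_gv = 5.5 × 0.625 = 3.438 in².
A_nv = (5.5 − 3.5·0.625) × 0.625 = 2.07 in².
A_nt = (0.75 − 0.5·0.625) × 0.625 = 0.2734 in².
0.6 F_u A_nv = 72.05 kips; 0.6 F_y A_gv = 74.25 kips → shear rupture governs the shear term.
R_n = 72.05 + 1.0 × 58 × 0.2734 = 87.91 kips.
Design strength φR_n = 0.75 × 87.91 = 65.9 kips.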